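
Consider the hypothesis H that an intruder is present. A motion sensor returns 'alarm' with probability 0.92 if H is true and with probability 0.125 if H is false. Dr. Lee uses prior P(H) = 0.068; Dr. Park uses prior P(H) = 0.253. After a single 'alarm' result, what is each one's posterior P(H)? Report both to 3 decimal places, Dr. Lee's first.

The likelihood ratio for an 'alarm' result is 0.92/0.125 = 7.3600.
Dr. Lee: prior odds 0.068/0.932 = 0.072961; posterior odds 0.53700; posterior probability 0.349.
Dr. Park: prior odds 0.253/0.747 = 0.33869; posterior odds 2.4927; posterior probability 0.714.

Dr. Lee: 0.349; Dr. Park: 0.714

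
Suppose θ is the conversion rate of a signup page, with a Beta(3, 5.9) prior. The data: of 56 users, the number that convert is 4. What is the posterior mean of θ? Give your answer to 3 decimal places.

The binomial likelihood is conjugate to the Beta prior: with 4 successes and 52 failures, the posterior is Beta(3+4, 5.9+52) = Beta(7, 57.9).
E[θ | data] = 7/(7+57.9) = 0.108.

Posterior mean ≈ 0.108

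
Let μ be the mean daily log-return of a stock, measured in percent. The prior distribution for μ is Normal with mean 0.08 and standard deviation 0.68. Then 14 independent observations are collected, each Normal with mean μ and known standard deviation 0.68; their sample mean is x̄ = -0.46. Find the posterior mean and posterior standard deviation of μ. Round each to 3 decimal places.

Prior precision 1/τ₀² = 1/0.68² = 2.16263; data precision n/σ² = 14/0.68² = 30.2768.
Posterior precision = 2.16263 + 30.2768 = 32.4394, giving posterior SD = 1/√32.4394 = 0.176.
Posterior mean = (2.16263·0.08 + 30.2768·-0.46) / 32.4394 = -0.424.

Posterior mean ≈ -0.424; posterior SD ≈ 0.176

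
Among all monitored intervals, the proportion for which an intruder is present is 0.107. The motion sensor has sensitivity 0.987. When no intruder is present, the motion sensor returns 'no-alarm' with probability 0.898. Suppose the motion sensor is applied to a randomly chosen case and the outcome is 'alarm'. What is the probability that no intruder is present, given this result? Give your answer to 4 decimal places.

Write H for 'an intruder is present'. Prior odds H:¬H = 0.107/0.893 = 0.11982. For the 'alarm' outcome, the likelihood ratio is 0.987/0.102 = 9.6765.
Posterior odds = 0.11982 × 9.6765 = 1.1594, so P(H|E) = 1.1594/(1+1.1594) = 0.5369. Then P(¬H|E) = 1 − 0.5369 = 0.4631.

P(¬H | E) ≈ 0.4631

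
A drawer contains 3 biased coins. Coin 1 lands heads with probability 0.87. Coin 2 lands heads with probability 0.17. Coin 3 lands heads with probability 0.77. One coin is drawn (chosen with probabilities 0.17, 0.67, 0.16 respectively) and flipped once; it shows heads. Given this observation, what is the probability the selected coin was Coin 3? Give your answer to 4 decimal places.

P(heads|C1) = 0.87; P(heads|C2) = 0.17; P(heads|C3) = 0.77.
Prior × likelihood for each source: 0.17·0.87=0.1479, 0.67·0.17=0.1139, 0.16·0.77=0.1232. Summing gives P(heads) = 0.38500.
P(Coin 3 | heads) = 0.1232 / 0.38500 = 0.3200.

Posterior probability ≈ 0.3200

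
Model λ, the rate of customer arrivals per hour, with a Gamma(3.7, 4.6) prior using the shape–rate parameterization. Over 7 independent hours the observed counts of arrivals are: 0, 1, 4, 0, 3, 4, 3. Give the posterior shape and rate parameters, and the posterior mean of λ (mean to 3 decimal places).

Total count ∑xᵢ = 15 over n = 7 hours.
Gamma is conjugate to the Poisson likelihood: posterior is Gamma(shape = 3.7+15 = 18.7, rate = 4.6+7 = 11.6).
Posterior mean = shape/rate = 18.7/11.6 = 1.612.

Posterior: Gamma(shape=18.7, rate=11.6); mean ≈ 1.612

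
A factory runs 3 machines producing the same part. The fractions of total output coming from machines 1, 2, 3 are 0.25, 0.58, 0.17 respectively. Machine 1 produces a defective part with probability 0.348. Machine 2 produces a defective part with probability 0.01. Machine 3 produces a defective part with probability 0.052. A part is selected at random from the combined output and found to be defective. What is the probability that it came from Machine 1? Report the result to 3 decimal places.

Posterior probability ≈ 0.856

P(defective|M1) = 0.348; P(defective|M2) = 0.01; P(defective|M3) = 0.052.
Prior × likelihood for each source: 0.25·0.348=0.08700, 0.58·0.01=0.005800, 0.17·0.052=0.008840. Summing gives P(defective) = 0.10164.
P(Machine 1 | defective) = 0.08700 / 0.10164 = 0.856.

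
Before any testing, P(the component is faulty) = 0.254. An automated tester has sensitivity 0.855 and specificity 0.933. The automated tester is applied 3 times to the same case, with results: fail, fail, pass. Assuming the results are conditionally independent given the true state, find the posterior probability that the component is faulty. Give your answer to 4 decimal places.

Posterior P(H) ≈ 0.8960

With H the event that the component is faulty, the joint likelihood of the observed sequence is P(data|H) = 0.855·0.855·0.145 = 0.10600 and P(data|¬H) = 0.067·0.067·0.933 = 0.0041882.
Bayes: P(H|data) = 0.254·0.10600 / (0.254·0.10600 + 0.746·0.0041882) = 0.026924/0.030048 = 0.8960.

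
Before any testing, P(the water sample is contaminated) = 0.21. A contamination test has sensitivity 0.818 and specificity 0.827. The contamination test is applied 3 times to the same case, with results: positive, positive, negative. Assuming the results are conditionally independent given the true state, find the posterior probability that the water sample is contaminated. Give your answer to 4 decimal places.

Posterior P(H) ≈ 0.5667

Let H be the event that the water sample is contaminated; start with P(H) = 0.21. P('positive'|H) = 0.818, P('positive'|¬H) = 0.173.
Update on result 1 ('positive'): P(H) ← 0.818·0.2100 / (0.818·0.2100 + 0.173·0.7900) = 0.17178/0.30845 = 0.5569.
Update on result 2 ('positive'): P(H) ← 0.818·0.5569 / (0.818·0.5569 + 0.173·0.4431) = 0.45556/0.53221 = 0.8560.
Update on result 3 ('negative'): P(H) ← 0.182·0.8560 / (0.182·0.8560 + 0.827·0.1440) = 0.15579/0.27490 = 0.5667.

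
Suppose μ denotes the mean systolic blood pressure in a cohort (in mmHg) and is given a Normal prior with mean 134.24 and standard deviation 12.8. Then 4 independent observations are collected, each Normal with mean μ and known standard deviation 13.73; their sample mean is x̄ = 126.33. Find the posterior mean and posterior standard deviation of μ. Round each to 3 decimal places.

Posterior mean ≈ 128.097; posterior SD ≈ 6.050

With known σ, the Normal prior is conjugate. Weight on the data is w = (n/σ²)/(n/σ² + 1/τ₀²) = 0.0212187/(0.0212187+0.00610352) = 0.77661.
Posterior mean = w·x̄ + (1−w)·μ₀ = 0.77661·126.33 + 0.22339·134.24 = 128.097. Posterior variance = 1/(0.0212187+0.00610352) = 36.6002, so SD = 6.050.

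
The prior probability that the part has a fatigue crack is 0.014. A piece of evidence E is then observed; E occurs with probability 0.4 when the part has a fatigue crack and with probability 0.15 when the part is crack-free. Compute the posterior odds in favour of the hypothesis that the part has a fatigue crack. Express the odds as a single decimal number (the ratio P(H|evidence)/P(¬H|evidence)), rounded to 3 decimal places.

Prior odds = 0.014/(1−0.014) = 0.014199.
Likelihood ratio for E = 0.4/0.15 = 2.6667.
Posterior odds = prior odds × LR = 0.037863.

Posterior odds ≈ 0.038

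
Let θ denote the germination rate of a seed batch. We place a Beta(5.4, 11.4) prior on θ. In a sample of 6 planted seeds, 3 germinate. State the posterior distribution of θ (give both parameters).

Observing 3 successes and 3 failures updates Beta(5.4, 11.4) by adding the success and failure counts to the two shape parameters: α = 5.4+3 = 8.4, β = 11.4+3 = 14.4.

Posterior: Beta(8.4, 14.4)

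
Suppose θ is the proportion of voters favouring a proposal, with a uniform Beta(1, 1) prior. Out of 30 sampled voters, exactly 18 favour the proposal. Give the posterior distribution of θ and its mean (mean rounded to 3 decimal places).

Observing 18 successes and 12 failures updates Beta(1, 1) by adding the success and failure counts to the two shape parameters: α = 1+18 = 19, β = 1+12 = 13.
Posterior mean = α/(α+β) = 19/32 = 0.594.

Posterior: Beta(19, 13); mean ≈ 0.594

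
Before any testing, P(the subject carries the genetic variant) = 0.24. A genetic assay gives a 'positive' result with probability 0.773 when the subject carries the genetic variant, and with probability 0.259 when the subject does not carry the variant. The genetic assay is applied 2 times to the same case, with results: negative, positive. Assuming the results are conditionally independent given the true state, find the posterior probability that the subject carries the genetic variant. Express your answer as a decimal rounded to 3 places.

With H the event that the subject carries the genetic variant, the joint likelihood of the observed sequence is P(data|H) = 0.227·0.773 = 0.17547 and P(data|¬H) = 0.741·0.259 = 0.19192.
Bayes: P(H|data) = 0.24·0.17547 / (0.24·0.17547 + 0.76·0.19192) = 0.042113/0.18797 = 0.2240.

Posterior P(H) ≈ 0.224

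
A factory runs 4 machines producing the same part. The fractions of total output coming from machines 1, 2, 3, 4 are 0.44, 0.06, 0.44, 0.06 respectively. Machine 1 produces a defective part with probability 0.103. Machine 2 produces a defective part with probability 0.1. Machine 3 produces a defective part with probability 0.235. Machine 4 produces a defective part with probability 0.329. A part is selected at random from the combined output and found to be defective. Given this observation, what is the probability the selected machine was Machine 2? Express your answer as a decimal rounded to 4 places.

P(defective|M1) = 0.103; P(defective|M2) = 0.1; P(defective|M3) = 0.235; P(defective|M4) = 0.329.
Prior × likelihood for each source: 0.44·0.103=0.04532, 0.06·0.1=0.006000, 0.44·0.235=0.1034, 0.06·0.329=0.01974. Summing gives P(defective) = 0.17446.
P(Machine 2 | defective) = 0.006000 / 0.17446 = 0.0344.

Posterior probability ≈ 0.0344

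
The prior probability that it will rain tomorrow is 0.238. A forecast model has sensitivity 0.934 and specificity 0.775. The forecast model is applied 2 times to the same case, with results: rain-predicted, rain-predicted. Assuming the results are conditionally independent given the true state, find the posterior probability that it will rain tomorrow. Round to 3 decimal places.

Posterior P(H) ≈ 0.843

With H the event that it will rain tomorrow, the joint likelihood of the observed sequence is P(data|H) = 0.934·0.934 = 0.87236 and P(data|¬H) = 0.225·0.225 = 0.050625.
Bayes: P(H|data) = 0.238·0.87236 / (0.238·0.87236 + 0.762·0.050625) = 0.20762/0.24620 = 0.8433.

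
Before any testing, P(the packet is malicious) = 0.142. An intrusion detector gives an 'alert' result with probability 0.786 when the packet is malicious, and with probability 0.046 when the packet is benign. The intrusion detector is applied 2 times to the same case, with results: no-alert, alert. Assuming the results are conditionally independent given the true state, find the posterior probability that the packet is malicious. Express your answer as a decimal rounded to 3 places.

Let H be the event that the packet is malicious; start with P(H) = 0.142. P('alert'|H) = 0.786, P('alert'|¬H) = 0.046.
Update on result 1 ('no-alert'): P(H) ← 0.214·0.1420 / (0.214·0.1420 + 0.954·0.8580) = 0.030388/0.84892 = 0.0358.
Update on result 2 ('alert'): P(H) ← 0.786·0.0358 / (0.786·0.0358 + 0.046·0.9642) = 0.028136/0.072489 = 0.3881.

Posterior P(H) ≈ 0.388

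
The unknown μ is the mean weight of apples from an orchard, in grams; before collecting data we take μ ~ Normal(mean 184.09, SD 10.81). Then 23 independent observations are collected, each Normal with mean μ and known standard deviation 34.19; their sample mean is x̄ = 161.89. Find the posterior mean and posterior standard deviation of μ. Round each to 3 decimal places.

Posterior mean ≈ 168.619; posterior SD ≈ 5.951

Prior precision 1/τ₀² = 1/10.81² = 0.00855753; data precision n/σ² = 23/34.19² = 0.0196757.
Posterior precision = 0.00855753 + 0.0196757 = 0.0282332, giving posterior SD = 1/√0.0282332 = 5.951.
Posterior mean = (0.00855753·184.09 + 0.0196757·161.89) / 0.0282332 = 168.619.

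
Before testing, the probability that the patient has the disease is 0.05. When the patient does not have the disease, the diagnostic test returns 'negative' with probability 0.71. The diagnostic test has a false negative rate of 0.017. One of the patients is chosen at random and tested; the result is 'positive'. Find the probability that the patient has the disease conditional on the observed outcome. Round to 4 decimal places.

Let H be the event that the patient has the disease. P(H) = 0.05, so P(¬H) = 0.95. With E the 'positive' result, P(E|H) = 0.983 and P(E|¬H) = 0.29.
P(E) = 0.983·0.05 + 0.29·0.95 = 0.049150 + 0.27550 = 0.32465.
By Bayes' theorem, P(H|E) = 0.049150 / 0.32465 = 0.1514.

P(H | E) ≈ 0.1514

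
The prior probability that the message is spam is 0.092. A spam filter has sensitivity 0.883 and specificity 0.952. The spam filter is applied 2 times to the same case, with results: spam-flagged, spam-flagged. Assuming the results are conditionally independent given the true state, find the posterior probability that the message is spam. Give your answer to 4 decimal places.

With H the event that the message is spam, the joint likelihood of the observed sequence is P(data|H) = 0.883·0.883 = 0.77969 and P(data|¬H) = 0.048·0.048 = 0.0023040.
Bayes: P(H|data) = 0.092·0.77969 / (0.092·0.77969 + 0.908·0.0023040) = 0.071731/0.073823 = 0.9717.

Posterior P(H) ≈ 0.9717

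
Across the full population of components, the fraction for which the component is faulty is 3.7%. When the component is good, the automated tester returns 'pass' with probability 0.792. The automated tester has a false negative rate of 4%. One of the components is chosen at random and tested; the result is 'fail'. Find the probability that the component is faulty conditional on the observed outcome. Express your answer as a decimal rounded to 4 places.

P(H | E) ≈ 0.1506

Let H be the event that the component is faulty. P(H) = 0.037, so P(¬H) = 0.963. With E the 'fail' result, P(E|H) = 0.96 and P(E|¬H) = 0.208.
P(E) = 0.96·0.037 + 0.208·0.963 = 0.035520 + 0.20030 = 0.23582.
By Bayes' theorem, P(H|E) = 0.035520 / 0.23582 = 0.1506.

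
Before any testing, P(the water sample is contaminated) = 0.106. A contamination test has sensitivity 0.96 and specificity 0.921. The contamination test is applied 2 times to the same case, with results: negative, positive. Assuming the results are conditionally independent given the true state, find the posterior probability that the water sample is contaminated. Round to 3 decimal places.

Posterior P(H) ≈ 0.059

Let H be the event that the water sample is contaminated; start with P(H) = 0.106. P('positive'|H) = 0.96, P('positive'|¬H) = 0.079.
Update on result 1 ('negative'): P(H) ← 0.04·0.1060 / (0.04·0.1060 + 0.921·0.8940) = 0.0042400/0.82761 = 0.0051.
Update on result 2 ('positive'): P(H) ← 0.96·0.0051 / (0.96·0.0051 + 0.079·0.9949) = 0.0049182/0.083514 = 0.0589.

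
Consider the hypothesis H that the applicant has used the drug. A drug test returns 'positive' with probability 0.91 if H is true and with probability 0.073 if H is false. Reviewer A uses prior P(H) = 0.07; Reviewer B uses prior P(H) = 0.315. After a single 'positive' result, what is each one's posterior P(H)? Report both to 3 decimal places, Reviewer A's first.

P('+'|H) = 0.91, P('+'|¬H) = 0.073.
Reviewer A: numerator 0.91·0.07 = 0.063700; evidence = 0.063700+0.073·0.93 = 0.13159; posterior = 0.484.
Reviewer B: numerator 0.91·0.315 = 0.28665; evidence = 0.28665+0.073·0.685 = 0.33666; posterior = 0.851.

Reviewer A: 0.484; Reviewer B: 0.851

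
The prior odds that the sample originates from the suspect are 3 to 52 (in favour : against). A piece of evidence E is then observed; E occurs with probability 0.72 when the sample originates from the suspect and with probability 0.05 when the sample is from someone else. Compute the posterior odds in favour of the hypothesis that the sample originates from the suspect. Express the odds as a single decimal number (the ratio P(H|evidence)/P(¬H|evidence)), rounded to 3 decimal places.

Posterior odds ≈ 0.831

Prior odds = 3/52 = 0.057692.
Likelihood ratio for E = 0.72/0.05 = 14.400.
Posterior odds = prior odds × LR = 0.83077.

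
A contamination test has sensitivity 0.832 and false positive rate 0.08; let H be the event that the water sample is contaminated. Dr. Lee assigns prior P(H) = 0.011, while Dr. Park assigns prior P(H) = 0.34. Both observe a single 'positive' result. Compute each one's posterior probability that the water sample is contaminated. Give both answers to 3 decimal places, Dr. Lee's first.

Dr. Lee: 0.104; Dr. Park: 0.843

The likelihood ratio for a 'positive' result is 0.832/0.08 = 10.400.
Dr. Lee: prior odds 0.011/0.989 = 0.011122; posterior odds 0.11567; posterior probability 0.104.
Dr. Park: prior odds 0.34/0.66 = 0.51515; posterior odds 5.3576; posterior probability 0.843.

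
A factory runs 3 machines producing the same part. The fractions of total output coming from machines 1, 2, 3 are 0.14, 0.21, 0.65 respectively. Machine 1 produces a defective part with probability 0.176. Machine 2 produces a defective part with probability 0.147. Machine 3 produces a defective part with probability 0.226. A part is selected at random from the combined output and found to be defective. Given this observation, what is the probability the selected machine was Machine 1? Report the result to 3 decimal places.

P(defective|M1) = 0.176; P(defective|M2) = 0.147; P(defective|M3) = 0.226.
Prior × likelihood for each source: 0.14·0.176=0.02464, 0.21·0.147=0.03087, 0.65·0.226=0.1469. Summing gives P(defective) = 0.20241.
P(Machine 1 | defective) = 0.02464 / 0.20241 = 0.122.

Posterior probability ≈ 0.122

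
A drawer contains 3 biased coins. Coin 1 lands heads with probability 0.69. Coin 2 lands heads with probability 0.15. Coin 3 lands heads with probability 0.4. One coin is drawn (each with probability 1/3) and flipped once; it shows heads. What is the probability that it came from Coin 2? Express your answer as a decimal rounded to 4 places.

Tabulate prior·likelihood by source: [1] prior 0.333333, lik 0.69, product 0.2300; [2] prior 0.333333, lik 0.15, product 0.05000; [3] prior 0.333333, lik 0.4, product 0.1333.
Normalizing constant = 0.41333; the posterior for Coin 2 is its product over the sum, 0.05000/0.41333 = 0.1210.

Posterior probability ≈ 0.1210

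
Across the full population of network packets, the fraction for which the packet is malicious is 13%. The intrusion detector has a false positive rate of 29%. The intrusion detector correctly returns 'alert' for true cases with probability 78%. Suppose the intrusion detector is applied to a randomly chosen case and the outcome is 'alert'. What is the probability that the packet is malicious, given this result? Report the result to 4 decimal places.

P(H | E) ≈ 0.2867

Let H be the event that the packet is malicious. P(H) = 0.13, so P(¬H) = 0.87. With E the 'alert' result, P(E|H) = 0.78 and P(E|¬H) = 0.29.
P(E) = 0.78·0.13 + 0.29·0.87 = 0.10140 + 0.25230 = 0.35370.
By Bayes' theorem, P(H|E) = 0.10140 / 0.35370 = 0.2867.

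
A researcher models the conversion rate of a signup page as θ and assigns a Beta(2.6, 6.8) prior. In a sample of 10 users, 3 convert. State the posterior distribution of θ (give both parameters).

The binomial likelihood is conjugate to the Beta prior: with 3 successes and 7 failures, the posterior is Beta(2.6+3, 6.8+7) = Beta(5.6, 13.8).

Posterior: Beta(5.6, 13.8)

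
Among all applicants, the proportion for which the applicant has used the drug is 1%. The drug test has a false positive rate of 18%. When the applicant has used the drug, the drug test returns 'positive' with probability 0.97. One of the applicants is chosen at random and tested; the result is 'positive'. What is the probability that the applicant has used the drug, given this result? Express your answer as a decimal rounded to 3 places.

P(H | E) ≈ 0.052

Write H for 'the applicant has used the drug'. Prior odds H:¬H = 0.01/0.99 = 0.010101. For the 'positive' outcome, the likelihood ratio is 0.97/0.18 = 5.3889.
Posterior odds = 0.010101 × 5.3889 = 0.054433, so P(H|E) = 0.054433/(1+0.054433) = 0.052.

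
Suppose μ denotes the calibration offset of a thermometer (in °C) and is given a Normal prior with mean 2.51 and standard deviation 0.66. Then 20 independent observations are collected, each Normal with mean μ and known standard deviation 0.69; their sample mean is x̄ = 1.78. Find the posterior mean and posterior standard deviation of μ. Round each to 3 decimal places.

With known σ, the Normal prior is conjugate. Weight on the data is w = (n/σ²)/(n/σ² + 1/τ₀²) = 42.0080/(42.0080+2.29568) = 0.94818.
Posterior mean = w·x̄ + (1−w)·μ₀ = 0.94818·1.78 + 0.051817·2.51 = 1.818. Posterior variance = 1/(42.0080+2.29568) = 0.0225715, so SD = 0.150.

Posterior mean ≈ 1.818; posterior SD ≈ 0.150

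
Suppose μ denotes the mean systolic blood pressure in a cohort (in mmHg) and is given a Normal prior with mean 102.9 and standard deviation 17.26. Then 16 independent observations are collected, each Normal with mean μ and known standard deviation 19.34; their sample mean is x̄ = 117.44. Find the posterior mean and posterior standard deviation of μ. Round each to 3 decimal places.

Posterior mean ≈ 116.382; posterior SD ≈ 4.656

Prior precision 1/τ₀² = 1/17.26² = 0.00335675; data precision n/σ² = 16/19.34² = 0.0427767.
Posterior precision = 0.00335675 + 0.0427767 = 0.0461334, giving posterior SD = 1/√0.0461334 = 4.656.
Posterior mean = (0.00335675·102.9 + 0.0427767·117.44) / 0.0461334 = 116.382.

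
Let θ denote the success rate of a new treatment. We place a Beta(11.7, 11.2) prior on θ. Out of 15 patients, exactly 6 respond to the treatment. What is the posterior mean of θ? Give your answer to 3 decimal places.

Posterior mean ≈ 0.467

Observing 6 successes and 9 failures updates Beta(11.7, 11.2) by adding the success and failure counts to the two shape parameters: α = 11.7+6 = 17.7, β = 11.2+9 = 20.2.
E[θ | data] = 17.7/(17.7+20.2) = 0.467.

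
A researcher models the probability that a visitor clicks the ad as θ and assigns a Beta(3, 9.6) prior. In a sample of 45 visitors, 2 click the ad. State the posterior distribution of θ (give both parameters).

Posterior: Beta(5, 52.6)

The binomial likelihood is conjugate to the Beta prior: with 2 successes and 43 failures, the posterior is Beta(3+2, 9.6+43) = Beta(5, 52.6).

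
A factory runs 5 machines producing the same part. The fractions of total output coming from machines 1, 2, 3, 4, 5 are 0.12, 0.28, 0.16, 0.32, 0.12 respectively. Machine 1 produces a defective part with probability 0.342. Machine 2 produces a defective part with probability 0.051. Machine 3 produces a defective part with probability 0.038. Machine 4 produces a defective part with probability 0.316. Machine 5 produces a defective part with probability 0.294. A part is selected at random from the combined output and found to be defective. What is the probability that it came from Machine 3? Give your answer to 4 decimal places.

Posterior probability ≈ 0.0307

P(defective|M1) = 0.342; P(defective|M2) = 0.051; P(defective|M3) = 0.038; P(defective|M4) = 0.316; P(defective|M5) = 0.294.
Prior × likelihood for each source: 0.12·0.342=0.04104, 0.28·0.051=0.01428, 0.16·0.038=0.006080, 0.32·0.316=0.1011, 0.12·0.294=0.03528. Summing gives P(defective) = 0.19780.
P(Machine 3 | defective) = 0.006080 / 0.19780 = 0.0307.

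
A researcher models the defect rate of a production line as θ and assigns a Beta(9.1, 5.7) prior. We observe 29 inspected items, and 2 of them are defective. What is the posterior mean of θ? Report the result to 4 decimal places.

The binomial likelihood is conjugate to the Beta prior: with 2 successes and 27 failures, the posterior is Beta(9.1+2, 5.7+27) = Beta(11.1, 32.7).
E[θ | data] = 11.1/(11.1+32.7) = 0.2534.

Posterior mean ≈ 0.2534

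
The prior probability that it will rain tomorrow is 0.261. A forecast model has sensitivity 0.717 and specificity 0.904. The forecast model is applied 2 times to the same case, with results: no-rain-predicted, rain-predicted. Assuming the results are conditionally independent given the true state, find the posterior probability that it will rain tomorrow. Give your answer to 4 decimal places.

With H the event that it will rain tomorrow, the joint likelihood of the observed sequence is P(data|H) = 0.283·0.717 = 0.20291 and P(data|¬H) = 0.904·0.096 = 0.086784.
Bayes: P(H|data) = 0.261·0.20291 / (0.261·0.20291 + 0.739·0.086784) = 0.052960/0.11709 = 0.4523.

Posterior P(H) ≈ 0.4523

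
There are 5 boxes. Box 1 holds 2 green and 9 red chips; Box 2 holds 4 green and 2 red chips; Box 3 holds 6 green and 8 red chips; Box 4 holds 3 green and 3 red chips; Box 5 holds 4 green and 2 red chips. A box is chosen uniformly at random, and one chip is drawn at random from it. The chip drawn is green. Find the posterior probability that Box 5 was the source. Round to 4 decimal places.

Posterior probability ≈ 0.2728

Tabulate prior·likelihood by source: [1] prior 0.2, lik 0.1818, product 0.03636; [2] prior 0.2, lik 0.6667, product 0.1333; [3] prior 0.2, lik 0.4286, product 0.08571; [4] prior 0.2, lik 0.5, product 0.1000; [5] prior 0.2, lik 0.6667, product 0.1333.
Normalizing constant = 0.48874; the posterior for Box 5 is its product over the sum, 0.1333/0.48874 = 0.2728.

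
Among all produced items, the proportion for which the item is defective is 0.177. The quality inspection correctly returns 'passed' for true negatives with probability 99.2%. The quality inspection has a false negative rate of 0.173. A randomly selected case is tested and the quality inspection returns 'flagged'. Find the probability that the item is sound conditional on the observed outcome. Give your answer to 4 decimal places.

P(¬H | E) ≈ 0.0430

Write H for 'the item is defective'. Prior odds H:¬H = 0.177/0.823 = 0.21507. For the 'flagged' outcome, the likelihood ratio is 0.827/0.008 = 103.37.
Posterior odds = 0.21507 × 103.37 = 22.233, so P(H|E) = 22.233/(1+22.233) = 0.9570. Then P(¬H|E) = 1 − 0.9570 = 0.0430.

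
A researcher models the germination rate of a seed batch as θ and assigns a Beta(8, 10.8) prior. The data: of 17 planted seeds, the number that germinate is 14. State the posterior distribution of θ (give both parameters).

Observing 14 successes and 3 failures updates Beta(8, 10.8) by adding the success and failure counts to the two shape parameters: α = 8+14 = 22, β = 10.8+3 = 13.8.

Posterior: Beta(22, 13.8)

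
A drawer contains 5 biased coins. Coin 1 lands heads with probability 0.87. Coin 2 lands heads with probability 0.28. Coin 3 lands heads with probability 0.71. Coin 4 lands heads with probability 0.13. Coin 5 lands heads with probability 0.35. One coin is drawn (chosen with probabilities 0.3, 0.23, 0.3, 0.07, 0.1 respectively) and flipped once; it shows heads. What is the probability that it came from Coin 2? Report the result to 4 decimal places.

Tabulate prior·likelihood by source: [1] prior 0.3, lik 0.87, product 0.2610; [2] prior 0.23, lik 0.28, product 0.06440; [3] prior 0.3, lik 0.71, product 0.2130; [4] prior 0.07, lik 0.13, product 0.009100; [5] prior 0.1, lik 0.35, product 0.03500.
Normalizing constant = 0.58250; the posterior for Coin 2 is its product over the sum, 0.06440/0.58250 = 0.1106.

Posterior probability ≈ 0.1106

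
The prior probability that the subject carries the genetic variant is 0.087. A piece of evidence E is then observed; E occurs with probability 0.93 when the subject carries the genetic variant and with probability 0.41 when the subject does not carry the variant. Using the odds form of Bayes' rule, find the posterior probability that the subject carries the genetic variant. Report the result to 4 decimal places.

Prior odds = 0.087/(1−0.087) = 0.095290. In log-odds, ln(0.095290) = -2.3508.
Add log likelihood ratio: ln(2.2683) = 0.81903.
Posterior log-odds = -1.5318, so posterior odds = exp(-1.5318) = 0.21615. Converting, P(H|E) = 0.21615/1.2161 = 0.1777.

Posterior probability ≈ 0.1777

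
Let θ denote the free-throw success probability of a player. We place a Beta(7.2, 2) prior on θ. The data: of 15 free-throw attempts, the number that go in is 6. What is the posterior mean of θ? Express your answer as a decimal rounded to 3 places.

Observing 6 successes and 9 failures updates Beta(7.2, 2) by adding the success and failure counts to the two shape parameters: α = 7.2+6 = 13.2, β = 2+9 = 11.
E[θ | data] = 13.2/(13.2+11) = 0.545.

Posterior mean ≈ 0.545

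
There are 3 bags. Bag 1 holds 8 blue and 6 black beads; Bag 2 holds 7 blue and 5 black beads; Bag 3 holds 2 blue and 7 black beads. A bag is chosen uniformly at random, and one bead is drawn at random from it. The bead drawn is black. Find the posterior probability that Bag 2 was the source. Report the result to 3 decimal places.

P(black|Bag 1) = 0.4286; P(black|Bag 2) = 0.4167; P(black|Bag 3) = 0.7778.
Prior × likelihood for each source: 0.333333·0.4286=0.1429, 0.333333·0.4167=0.1389, 0.333333·0.7778=0.2593. Summing gives P(black) = 0.54101.
P(Bag 2 | black) = 0.1389 / 0.54101 = 0.257.

Posterior probability ≈ 0.257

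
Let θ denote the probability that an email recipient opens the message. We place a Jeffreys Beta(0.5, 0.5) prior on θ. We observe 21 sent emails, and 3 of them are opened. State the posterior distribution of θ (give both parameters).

Posterior: Beta(3.5, 18.5)

Observing 3 successes and 18 failures updates Beta(0.5, 0.5) by adding the success and failure counts to the two shape parameters: α = 0.5+3 = 3.5, β = 0.5+18 = 18.5.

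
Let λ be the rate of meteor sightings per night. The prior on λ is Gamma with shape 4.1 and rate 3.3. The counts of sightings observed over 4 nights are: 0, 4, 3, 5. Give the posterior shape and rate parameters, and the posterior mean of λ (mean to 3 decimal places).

The Poisson likelihood adds the total count to the shape and the number of exposure periods to the rate. Here ∑xᵢ = 12 and n = 4, so shape 4.1→16.1 and rate 3.3→7.3.
Posterior mean = shape/rate = 16.1/7.3 = 2.205.

Posterior: Gamma(shape=16.1, rate=7.3); mean ≈ 2.205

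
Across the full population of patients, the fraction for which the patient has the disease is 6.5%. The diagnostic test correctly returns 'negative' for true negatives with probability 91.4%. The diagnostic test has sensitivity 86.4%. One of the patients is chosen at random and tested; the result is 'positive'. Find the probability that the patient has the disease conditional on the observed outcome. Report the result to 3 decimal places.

P(H | E) ≈ 0.411

Let H be the event that the patient has the disease. P(H) = 0.065, so P(¬H) = 0.935. With E the 'positive' result, P(E|H) = 0.864 and P(E|¬H) = 0.086.
P(E) = 0.864·0.065 + 0.086·0.935 = 0.056160 + 0.080410 = 0.13657.
By Bayes' theorem, P(H|E) = 0.056160 / 0.13657 = 0.411.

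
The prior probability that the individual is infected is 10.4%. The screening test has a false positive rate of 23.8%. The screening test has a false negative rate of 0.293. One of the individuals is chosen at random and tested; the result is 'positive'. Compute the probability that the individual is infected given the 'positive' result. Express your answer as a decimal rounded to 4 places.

P(H | E) ≈ 0.2564

Write H for 'the individual is infected'. Prior odds H:¬H = 0.104/0.896 = 0.11607. For the 'positive' outcome, the likelihood ratio is 0.707/0.238 = 2.9706.
Posterior odds = 0.11607 × 2.9706 = 0.34480, so P(H|E) = 0.34480/(1+0.34480) = 0.2564.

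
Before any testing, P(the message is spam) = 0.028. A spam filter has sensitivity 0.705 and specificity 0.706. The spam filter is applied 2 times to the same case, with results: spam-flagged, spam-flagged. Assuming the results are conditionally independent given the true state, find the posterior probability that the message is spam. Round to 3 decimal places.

Posterior P(H) ≈ 0.142

With H the event that the message is spam, the joint likelihood of the observed sequence is P(data|H) = 0.705·0.705 = 0.49702 and P(data|¬H) = 0.294·0.294 = 0.086436.
Bayes: P(H|data) = 0.028·0.49702 / (0.028·0.49702 + 0.972·0.086436) = 0.013917/0.097932 = 0.1421.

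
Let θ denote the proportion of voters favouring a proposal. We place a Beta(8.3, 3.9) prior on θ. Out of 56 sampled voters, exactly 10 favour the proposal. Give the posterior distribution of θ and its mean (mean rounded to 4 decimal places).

The binomial likelihood is conjugate to the Beta prior: with 10 successes and 46 failures, the posterior is Beta(8.3+10, 3.9+46) = Beta(18.3, 49.9).
E[θ | data] = 18.3/(18.3+49.9) = 0.2683.

Posterior: Beta(18.3, 49.9); mean ≈ 0.2683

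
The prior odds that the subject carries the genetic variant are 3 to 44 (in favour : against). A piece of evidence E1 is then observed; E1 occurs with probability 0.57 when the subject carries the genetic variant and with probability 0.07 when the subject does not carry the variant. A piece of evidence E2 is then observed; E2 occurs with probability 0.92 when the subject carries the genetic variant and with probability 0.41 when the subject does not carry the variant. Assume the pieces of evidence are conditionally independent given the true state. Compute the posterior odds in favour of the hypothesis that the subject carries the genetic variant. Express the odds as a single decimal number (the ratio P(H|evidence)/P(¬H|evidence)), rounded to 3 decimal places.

Prior odds = 3/44 = 0.068182.
Likelihood ratio for E1 = 0.57/0.07 = 8.1429.
Likelihood ratio for E2 = 0.92/0.41 = 2.2439.
Posterior odds = prior odds × LR₁ × LR₂ = 1.2458.

Posterior odds ≈ 1.246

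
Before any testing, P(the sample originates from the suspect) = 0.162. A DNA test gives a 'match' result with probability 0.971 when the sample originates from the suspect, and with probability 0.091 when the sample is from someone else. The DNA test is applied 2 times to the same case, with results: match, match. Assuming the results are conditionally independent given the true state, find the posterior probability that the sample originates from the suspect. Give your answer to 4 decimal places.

Posterior P(H) ≈ 0.9565

With H the event that the sample originates from the suspect, the joint likelihood of the observed sequence is P(data|H) = 0.971·0.971 = 0.94284 and P(data|¬H) = 0.091·0.091 = 0.0082810.
Bayes: P(H|data) = 0.162·0.94284 / (0.162·0.94284 + 0.838·0.0082810) = 0.15274/0.15968 = 0.9565.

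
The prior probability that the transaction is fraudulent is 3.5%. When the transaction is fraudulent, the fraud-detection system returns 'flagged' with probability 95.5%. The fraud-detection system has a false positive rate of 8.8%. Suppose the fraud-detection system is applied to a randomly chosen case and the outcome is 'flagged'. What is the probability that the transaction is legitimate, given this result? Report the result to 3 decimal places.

Write H for 'the transaction is fraudulent'. Prior odds H:¬H = 0.035/0.965 = 0.036269. For the 'flagged' outcome, the likelihood ratio is 0.955/0.088 = 10.852.
Posterior odds = 0.036269 × 10.852 = 0.39361, so P(H|E) = 0.39361/(1+0.39361) = 0.282. Then P(¬H|E) = 1 − 0.282 = 0.718.

P(¬H | E) ≈ 0.718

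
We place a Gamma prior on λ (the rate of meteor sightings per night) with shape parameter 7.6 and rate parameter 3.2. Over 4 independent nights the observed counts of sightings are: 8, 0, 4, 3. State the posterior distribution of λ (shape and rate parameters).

Total count ∑xᵢ = 15 over n = 4 nights.
Gamma is conjugate to the Poisson likelihood: posterior is Gamma(shape = 7.6+15 = 22.6, rate = 3.2+4 = 7.2).

Posterior: Gamma(shape=22.6, rate=7.2)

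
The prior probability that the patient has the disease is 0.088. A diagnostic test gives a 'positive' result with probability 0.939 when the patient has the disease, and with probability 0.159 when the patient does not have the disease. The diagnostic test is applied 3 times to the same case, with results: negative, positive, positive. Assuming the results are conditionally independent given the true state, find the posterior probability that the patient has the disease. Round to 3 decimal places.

With H the event that the patient has the disease, the joint likelihood of the observed sequence is P(data|H) = 0.061·0.939·0.939 = 0.053785 and P(data|¬H) = 0.841·0.159·0.159 = 0.021261.
Bayes: P(H|data) = 0.088·0.053785 / (0.088·0.053785 + 0.912·0.021261) = 0.0047331/0.024123 = 0.1962.

Posterior P(H) ≈ 0.196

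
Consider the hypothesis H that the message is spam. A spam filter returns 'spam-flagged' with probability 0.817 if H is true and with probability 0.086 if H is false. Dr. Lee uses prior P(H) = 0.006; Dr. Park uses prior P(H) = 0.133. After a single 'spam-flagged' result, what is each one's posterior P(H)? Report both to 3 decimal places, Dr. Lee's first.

P('+'|H) = 0.817, P('+'|¬H) = 0.086.
Dr. Lee: numerator 0.817·0.006 = 0.0049020; evidence = 0.0049020+0.086·0.994 = 0.090386; posterior = 0.054.
Dr. Park: numerator 0.817·0.133 = 0.10866; evidence = 0.10866+0.086·0.867 = 0.18322; posterior = 0.593.

Dr. Lee: 0.054; Dr. Park: 0.593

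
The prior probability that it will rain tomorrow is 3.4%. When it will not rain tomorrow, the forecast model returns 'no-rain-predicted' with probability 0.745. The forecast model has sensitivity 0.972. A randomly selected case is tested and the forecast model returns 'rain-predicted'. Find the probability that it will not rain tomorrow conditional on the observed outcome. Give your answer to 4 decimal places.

Let H be the event that it will rain tomorrow. P(H) = 0.034, so P(¬H) = 0.966. With E the 'rain-predicted' result, P(E|H) = 0.972 and P(E|¬H) = 0.255.
P(E) = 0.972·0.034 + 0.255·0.966 = 0.033048 + 0.24633 = 0.27938.
By Bayes' theorem, P(H|E) = 0.033048 / 0.27938 = 0.1183. Hence P(¬H|E) = 1 − 0.1183 = 0.8817.

P(¬H | E) ≈ 0.8817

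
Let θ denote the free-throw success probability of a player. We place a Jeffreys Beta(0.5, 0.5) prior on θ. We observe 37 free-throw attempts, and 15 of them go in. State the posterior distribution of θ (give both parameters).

The binomial likelihood is conjugate to the Beta prior: with 15 successes and 22 failures, the posterior is Beta(0.5+15, 0.5+22) = Beta(15.5, 22.5).

Posterior: Beta(15.5, 22.5)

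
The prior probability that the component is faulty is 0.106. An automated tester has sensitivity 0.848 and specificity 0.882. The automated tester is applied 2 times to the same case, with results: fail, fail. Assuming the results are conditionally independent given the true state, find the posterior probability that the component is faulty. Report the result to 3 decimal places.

With H the event that the component is faulty, the joint likelihood of the observed sequence is P(data|H) = 0.848·0.848 = 0.71910 and P(data|¬H) = 0.118·0.118 = 0.013924.
Bayes: P(H|data) = 0.106·0.71910 / (0.106·0.71910 + 0.894·0.013924) = 0.076225/0.088673 = 0.8596.

Posterior P(H) ≈ 0.860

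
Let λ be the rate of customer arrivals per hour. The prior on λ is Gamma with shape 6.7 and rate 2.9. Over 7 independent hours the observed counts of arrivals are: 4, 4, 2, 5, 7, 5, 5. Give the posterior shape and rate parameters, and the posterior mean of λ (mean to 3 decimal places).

Total count ∑xᵢ = 32 over n = 7 hours.
Gamma is conjugate to the Poisson likelihood: posterior is Gamma(shape = 6.7+32 = 38.7, rate = 2.9+7 = 9.9).
Posterior mean = shape/rate = 38.7/9.9 = 3.909.

Posterior: Gamma(shape=38.7, rate=9.9); mean ≈ 3.909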